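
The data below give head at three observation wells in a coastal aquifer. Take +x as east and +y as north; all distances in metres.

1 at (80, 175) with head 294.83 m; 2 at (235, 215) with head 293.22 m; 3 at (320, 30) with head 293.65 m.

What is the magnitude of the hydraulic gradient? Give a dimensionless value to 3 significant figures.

0.0108

Differences from 1: to 2 (Δx, Δy, Δh) = (155, 40, -1.61); to 3 = (240, -145, -1.18).
Determinant of the coordinate differences = 155·(-145) − 240·40 = -32075.
∂h/∂x = [(-1.61)·(-145) − (-1.18)·40] / -32075 = -0.008750
∂h/∂y = [155·(-1.18) − 240·(-1.61)] / -32075 = -0.006345
|∇h| = √(-0.008750² + -0.006345²) = 0.01081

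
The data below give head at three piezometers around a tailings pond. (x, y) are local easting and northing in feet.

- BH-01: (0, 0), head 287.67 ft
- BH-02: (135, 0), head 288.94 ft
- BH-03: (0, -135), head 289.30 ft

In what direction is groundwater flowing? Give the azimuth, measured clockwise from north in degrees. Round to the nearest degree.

322°

∂h/∂x = (288.94 − 287.67) / (135 − 0) = +0.009407
∂h/∂y = (289.30 − 287.67) / (-135 − 0) = -0.01207
Flow direction (−∇h) has components (-0.009407 E, +0.01207 N).
Azimuth = atan2(E, N) = atan2(-0.009407, +0.01207) = 322.1° ≈ 322°.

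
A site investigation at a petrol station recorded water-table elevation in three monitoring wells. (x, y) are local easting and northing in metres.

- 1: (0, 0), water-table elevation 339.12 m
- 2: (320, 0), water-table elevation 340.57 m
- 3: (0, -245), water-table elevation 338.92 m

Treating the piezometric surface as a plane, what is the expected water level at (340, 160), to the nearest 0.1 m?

∂h/∂x = (340.57 − 339.12) / (320 − 0) = +0.004531
∂h/∂y = (338.92 − 339.12) / (-245 − 0) = +0.0008163
h(340, 160) = 339.12 + (+0.004531)·(340) + (+0.0008163)·(160) = 339.12 +1.541 +0.131 = 340.791 m.

340.8 m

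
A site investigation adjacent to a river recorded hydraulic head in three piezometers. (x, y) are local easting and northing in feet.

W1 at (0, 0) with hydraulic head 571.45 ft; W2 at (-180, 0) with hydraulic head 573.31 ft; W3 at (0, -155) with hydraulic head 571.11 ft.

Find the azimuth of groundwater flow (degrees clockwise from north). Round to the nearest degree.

102°

∂h/∂x = (573.31 − 571.45) / (-180 − 0) = -0.01033
∂h/∂y = (571.11 − 571.45) / (-155 − 0) = +0.002194
Flow direction (−∇h) has components (+0.01033 E, -0.002194 N).
Azimuth = atan2(E, N) = atan2(+0.01033, -0.002194) = 102.0° ≈ 102°.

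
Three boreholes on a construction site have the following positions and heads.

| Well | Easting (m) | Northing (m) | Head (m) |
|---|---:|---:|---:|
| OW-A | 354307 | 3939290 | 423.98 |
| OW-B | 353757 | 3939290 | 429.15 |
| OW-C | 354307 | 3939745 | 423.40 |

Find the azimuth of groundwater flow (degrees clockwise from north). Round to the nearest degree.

082°

∂h/∂x = (429.15 − 423.98) / (353757 − 354307) = -0.009400
∂h/∂y = (423.40 − 423.98) / (3939745 − 3939290) = -0.001275
Flow direction (−∇h) has components (+0.009400 E, +0.001275 N).
Azimuth = atan2(E, N) = atan2(+0.009400, +0.001275) = 82.3° ≈ 082°.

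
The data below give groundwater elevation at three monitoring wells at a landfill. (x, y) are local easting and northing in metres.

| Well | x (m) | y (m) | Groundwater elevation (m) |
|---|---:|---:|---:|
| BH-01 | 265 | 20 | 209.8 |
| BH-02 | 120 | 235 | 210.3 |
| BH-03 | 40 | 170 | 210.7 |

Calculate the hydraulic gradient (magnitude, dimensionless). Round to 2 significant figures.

0.0045

With h = a·x + b·y + c and BH-01 as origin, the differences give:
  (-145)·a + 215·b = +0.5
  (-225)·a + 150·b = +0.9
Eliminate b (×150 and ×215, subtract): 26625·a = -118.50 → a = ∂h/∂x = -0.004451
Back-substitute: b = ∂h/∂y = -0.0006761.
|∇h| = √(-0.004451² + -0.0006761²) = 0.004502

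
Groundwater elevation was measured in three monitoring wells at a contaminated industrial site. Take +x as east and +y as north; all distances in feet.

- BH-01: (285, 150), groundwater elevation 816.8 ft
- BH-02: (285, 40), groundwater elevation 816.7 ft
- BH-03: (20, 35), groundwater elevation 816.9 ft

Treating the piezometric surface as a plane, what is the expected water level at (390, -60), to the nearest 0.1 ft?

Taking BH-01 as reference: BH-02−BH-01 = (0, -110, -0.1); BH-03−BH-01 = (-265, -115, +0.1).
Determinant of the coordinate differences = 0·(-115) − (-265)·(-110) = -29150.
∂h/∂x = [(-0.1)·(-115) − (+0.1)·(-110)] / -29150 = -0.0007719
∂h/∂y = [0·(+0.1) − (-265)·(-0.1)] / -29150 = +0.0009091
h(390, -60) = 816.8 + (-0.0007719)·(105) + (+0.0009091)·(-210) = 816.8 -0.081 -0.191 = 816.528 ft.

816.5 ft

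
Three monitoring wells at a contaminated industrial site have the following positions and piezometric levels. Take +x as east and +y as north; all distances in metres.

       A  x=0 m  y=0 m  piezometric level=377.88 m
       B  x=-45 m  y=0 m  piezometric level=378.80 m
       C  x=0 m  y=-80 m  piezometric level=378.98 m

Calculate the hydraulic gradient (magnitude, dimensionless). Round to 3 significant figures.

0.0246

∂h/∂x = (378.80 − 377.88) / (-45 − 0) = -0.02044
∂h/∂y = (378.98 − 377.88) / (-80 − 0) = -0.01375
|∇h| = √(-0.02044² + -0.01375²) = 0.02463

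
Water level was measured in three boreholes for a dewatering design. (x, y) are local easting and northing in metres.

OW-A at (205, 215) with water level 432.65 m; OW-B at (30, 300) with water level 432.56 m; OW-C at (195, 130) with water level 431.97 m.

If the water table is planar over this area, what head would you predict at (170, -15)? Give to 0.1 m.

430.8 m

With h = a·x + b·y + c and OW-A as origin, the differences give:
  (-175)·a + 85·b = -0.09
  (-10)·a + (-85)·b = -0.68
Eliminate b (×(-85) and ×85, subtract): 15725·a = 65.450 → a = ∂h/∂x = +0.004162
Back-substitute: b = ∂h/∂y = +0.007510.
h(170, -15) = 432.65 + (+0.004162)·(-35) + (+0.007510)·(-230) = 432.65 -0.146 -1.727 = 430.777 m.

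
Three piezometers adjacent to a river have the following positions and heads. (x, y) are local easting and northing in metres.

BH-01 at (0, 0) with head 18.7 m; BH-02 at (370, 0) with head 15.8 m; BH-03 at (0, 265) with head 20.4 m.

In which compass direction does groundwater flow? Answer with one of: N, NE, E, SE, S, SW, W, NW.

SE

∂h/∂x = (15.8 − 18.7) / (370 − 0) = -0.007838
∂h/∂y = (20.4 − 18.7) / (265 − 0) = +0.006415
Flow = −∇h = (+0.007838 east, -0.006415 north), which points southeast.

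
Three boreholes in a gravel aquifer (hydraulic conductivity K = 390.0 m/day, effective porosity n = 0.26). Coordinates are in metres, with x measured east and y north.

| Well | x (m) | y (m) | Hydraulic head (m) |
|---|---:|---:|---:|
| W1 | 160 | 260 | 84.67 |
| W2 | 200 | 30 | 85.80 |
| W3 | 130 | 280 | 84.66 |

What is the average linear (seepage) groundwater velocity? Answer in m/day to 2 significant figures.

9.6 m/day

Taking W1 as reference: W2−W1 = (40, -230, +1.13); W3−W1 = (-30, 20, -0.01).
Determinant of the coordinate differences = 40·20 − (-30)·(-230) = -6100.
∂h/∂x = [(+1.13)·20 − (-0.01)·(-230)] / -6100 = -0.003328
∂h/∂y = [40·(-0.01) − (-30)·(+1.13)] / -6100 = -0.005492
|∇h| = √(-0.003328² + -0.005492²) = 0.006422
Seepage velocity v = K·i/n = 390.0 × 0.006422 / 0.26 = 9.633 m/day.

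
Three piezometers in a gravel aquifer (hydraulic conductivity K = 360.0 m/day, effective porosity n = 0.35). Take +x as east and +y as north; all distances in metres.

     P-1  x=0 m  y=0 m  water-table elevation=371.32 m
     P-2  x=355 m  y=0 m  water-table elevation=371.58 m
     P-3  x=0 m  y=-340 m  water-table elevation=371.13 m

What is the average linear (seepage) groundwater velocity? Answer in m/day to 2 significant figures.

∂h/∂x = (371.58 − 371.32) / (355 − 0) = +0.0007324
∂h/∂y = (371.13 − 371.32) / (-340 − 0) = +0.0005588
|∇h| = √(0.0007324² + 0.0005588²) = 0.0009212
Seepage velocity v = K·i/n = 360.0 × 0.0009212 / 0.35 = 0.9475 m/day.

0.95 m/day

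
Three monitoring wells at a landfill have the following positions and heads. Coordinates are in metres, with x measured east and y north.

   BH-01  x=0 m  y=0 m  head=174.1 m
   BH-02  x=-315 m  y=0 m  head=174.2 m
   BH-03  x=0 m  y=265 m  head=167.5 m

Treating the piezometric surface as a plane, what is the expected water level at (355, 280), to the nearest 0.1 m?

167.0 m

∂h/∂x = (174.2 − 174.1) / (-315 − 0) = -0.0003175
∂h/∂y = (167.5 − 174.1) / (265 − 0) = -0.02491
h(355, 280) = 174.1 + (-0.0003175)·(355) + (-0.02491)·(280) = 174.1 -0.113 -6.974 = 167.014 m.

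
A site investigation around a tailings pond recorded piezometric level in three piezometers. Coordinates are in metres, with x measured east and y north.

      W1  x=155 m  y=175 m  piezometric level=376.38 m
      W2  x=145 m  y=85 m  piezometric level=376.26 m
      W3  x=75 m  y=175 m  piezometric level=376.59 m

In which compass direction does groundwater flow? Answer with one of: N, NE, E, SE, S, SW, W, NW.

Taking W1 as reference: W2−W1 = (-10, -90, -0.12); W3−W1 = (-80, 0, +0.21).
Determinant of the coordinate differences = (-10)·0 − (-80)·(-90) = -7200.
∂h/∂x = [(-0.12)·0 − (+0.21)·(-90)] / -7200 = -0.002625
∂h/∂y = [(-10)·(+0.21) − (-80)·(-0.12)] / -7200 = +0.001625
Flow = −∇h = (+0.002625 east, -0.001625 north), which points southeast.

SE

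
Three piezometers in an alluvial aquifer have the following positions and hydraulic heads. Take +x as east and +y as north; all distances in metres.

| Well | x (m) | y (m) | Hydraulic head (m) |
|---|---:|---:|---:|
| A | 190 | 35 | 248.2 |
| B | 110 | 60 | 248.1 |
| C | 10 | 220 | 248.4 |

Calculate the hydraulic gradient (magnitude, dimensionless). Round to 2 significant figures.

0.0040

Taking A as reference: B−A = (-80, 25, -0.1); C−A = (-180, 185, +0.2).
Determinant of the coordinate differences = (-80)·185 − (-180)·25 = -10300.
∂h/∂x = [(-0.1)·185 − (+0.2)·25] / -10300 = +0.002282
∂h/∂y = [(-80)·(+0.2) − (-180)·(-0.1)] / -10300 = +0.003301
|∇h| = √(0.002282² + 0.003301²) = 0.004013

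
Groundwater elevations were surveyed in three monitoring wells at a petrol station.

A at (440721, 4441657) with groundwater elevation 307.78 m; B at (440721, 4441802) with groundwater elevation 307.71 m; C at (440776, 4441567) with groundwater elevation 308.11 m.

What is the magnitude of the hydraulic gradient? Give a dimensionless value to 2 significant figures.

0.0052

Differences from A: to B (Δx, Δy, Δh) = (0, 145, -0.07); to C = (55, -90, +0.33).
Solve a·Δx + b·Δy = Δh: det = 0·(-90) − 55·145 = -7975.
∂h/∂x = [(-0.07)·(-90) − (+0.33)·145] / -7975 = +0.005210
∂h/∂y = [0·(+0.33) − 55·(-0.07)] / -7975 = -0.0004828
|∇h| = √(0.005210² + -0.0004828²) = 0.005232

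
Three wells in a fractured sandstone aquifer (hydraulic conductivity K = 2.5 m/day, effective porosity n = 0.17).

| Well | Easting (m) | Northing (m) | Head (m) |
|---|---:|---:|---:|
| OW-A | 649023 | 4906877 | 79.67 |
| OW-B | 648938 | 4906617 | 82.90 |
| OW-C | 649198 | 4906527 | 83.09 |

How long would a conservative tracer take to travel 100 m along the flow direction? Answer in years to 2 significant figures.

1.6 years

Taking OW-A as reference: OW-B−OW-A = (-85, -260, +3.23); OW-C−OW-A = (175, -350, +3.42).
Solve a·Δx + b·Δy = Δh: det = (-85)·(-350) − 175·(-260) = 75250.
∂h/∂x = [(+3.23)·(-350) − (+3.42)·(-260)] / 75250 = -0.003207
∂h/∂y = [(-85)·(+3.42) − 175·(+3.23)] / 75250 = -0.01137
|∇h| = √(-0.003207² + -0.01137²) = 0.01181
Seepage velocity v = K·i/n = 2.5 × 0.01181 / 0.17 = 0.1737 m/day.
t = 100 / 0.1737 = 575.7 days = 1.58 years.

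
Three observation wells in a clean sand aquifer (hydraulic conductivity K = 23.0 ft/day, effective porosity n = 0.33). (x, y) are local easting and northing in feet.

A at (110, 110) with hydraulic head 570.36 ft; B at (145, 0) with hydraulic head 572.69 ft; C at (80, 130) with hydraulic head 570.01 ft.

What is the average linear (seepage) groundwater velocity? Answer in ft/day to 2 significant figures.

Taking A as reference: B−A = (35, -110, +2.33); C−A = (-30, 20, -0.35).
Determinant of the coordinate differences = 35·20 − (-30)·(-110) = -2600.
∂h/∂x = [(+2.33)·20 − (-0.35)·(-110)] / -2600 = -0.003115
∂h/∂y = [35·(-0.35) − (-30)·(+2.33)] / -2600 = -0.02217
|∇h| = √(-0.003115² + -0.02217²) = 0.02239
Seepage velocity v = K·i/n = 23.0 × 0.02239 / 0.33 = 1.561 ft/day.

1.6 ft/day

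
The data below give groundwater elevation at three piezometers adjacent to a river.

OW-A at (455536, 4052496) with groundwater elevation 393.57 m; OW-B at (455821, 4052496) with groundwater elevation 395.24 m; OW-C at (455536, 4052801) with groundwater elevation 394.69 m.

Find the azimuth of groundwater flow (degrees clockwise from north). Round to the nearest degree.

∂h/∂x = (395.24 − 393.57) / (455821 − 455536) = +0.005860
∂h/∂y = (394.69 − 393.57) / (4052801 − 4052496) = +0.003672
Flow direction (−∇h) has components (-0.005860 E, -0.003672 N).
Azimuth = atan2(E, N) = atan2(-0.005860, -0.003672) = 237.9° ≈ 238°.

238°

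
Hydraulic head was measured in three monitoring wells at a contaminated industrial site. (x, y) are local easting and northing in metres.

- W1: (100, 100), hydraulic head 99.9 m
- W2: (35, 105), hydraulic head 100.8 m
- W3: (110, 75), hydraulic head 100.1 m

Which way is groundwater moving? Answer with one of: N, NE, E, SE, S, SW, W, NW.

NE

With h = a·x + b·y + c and W1 as origin, the differences give:
  (-65)·a + 5·b = +0.9
  10·a + (-25)·b = +0.2
Eliminate b (×(-25) and ×5, subtract): 1575·a = -23.50 → a = ∂h/∂x = -0.01492
Back-substitute: b = ∂h/∂y = -0.01397.
Flow = −∇h = (+0.01492 east, +0.01397 north), which points northeast.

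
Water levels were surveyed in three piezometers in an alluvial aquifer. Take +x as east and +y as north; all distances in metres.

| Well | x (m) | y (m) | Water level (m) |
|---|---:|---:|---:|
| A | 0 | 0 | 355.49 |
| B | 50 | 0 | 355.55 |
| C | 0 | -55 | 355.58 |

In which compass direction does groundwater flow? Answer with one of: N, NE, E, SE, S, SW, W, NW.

∂h/∂x = (355.55 − 355.49) / (50 − 0) = +0.001200
∂h/∂y = (355.58 − 355.49) / (-55 − 0) = -0.001636
Flow = −∇h = (-0.001200 east, +0.001636 north), which points northwest.

NW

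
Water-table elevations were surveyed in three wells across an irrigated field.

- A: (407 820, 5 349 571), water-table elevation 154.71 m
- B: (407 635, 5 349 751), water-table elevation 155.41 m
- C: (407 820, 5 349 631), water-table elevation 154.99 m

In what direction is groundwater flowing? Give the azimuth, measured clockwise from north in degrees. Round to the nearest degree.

189°

Three-point gradient (reference A): Δ to B = (-185, 180, +0.70), Δ to C = (0, 60, +0.28).
∂h/∂x = +0.0007568, ∂h/∂y = +0.004667 (det = -11100).
Flow direction (−∇h) has components (-0.0007568 E, -0.004667 N).
Azimuth = atan2(E, N) = atan2(-0.0007568, -0.004667) = 189.2° ≈ 189°.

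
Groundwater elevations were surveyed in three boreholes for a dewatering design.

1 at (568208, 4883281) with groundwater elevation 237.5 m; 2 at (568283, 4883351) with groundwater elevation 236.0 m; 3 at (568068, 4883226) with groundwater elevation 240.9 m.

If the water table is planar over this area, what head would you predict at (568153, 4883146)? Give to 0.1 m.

Taking 1 as reference: 2−1 = (75, 70, -1.5); 3−1 = (-140, -55, +3.4).
Solve a·Δx + b·Δy = Δh: det = 75·(-55) − (-140)·70 = 5675.
∂h/∂x = [(-1.5)·(-55) − (+3.4)·70] / 5675 = -0.02740
∂h/∂y = [75·(+3.4) − (-140)·(-1.5)] / 5675 = +0.007930
h(568153, 4883146) = 237.5 + (-0.02740)·(-55) + (+0.007930)·(-135) = 237.5 +1.507 -1.070 = 237.937 m.

237.9 m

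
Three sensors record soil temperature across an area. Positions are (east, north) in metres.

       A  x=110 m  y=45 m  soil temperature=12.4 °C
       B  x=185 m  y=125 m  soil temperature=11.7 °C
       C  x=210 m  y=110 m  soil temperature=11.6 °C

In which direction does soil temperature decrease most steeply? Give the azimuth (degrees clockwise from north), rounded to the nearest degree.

Differences from A: to B (Δx, Δy, Δh) = (75, 80, -0.7); to C = (100, 65, -0.8).
Solve a·Δx + b·Δy = ΔT: det = 75·65 − 100·80 = -3125.
∂T/∂x = [(-0.7)·65 − (-0.8)·80] / -3125 = -0.005920
∂T/∂y = [75·(-0.8) − 100·(-0.7)] / -3125 = -0.003200
Steepest decrease is along −∇f: components (+0.005920 E, +0.003200 N).
Azimuth = atan2(+0.005920, +0.003200) = 61.6° ≈ 062°.

062°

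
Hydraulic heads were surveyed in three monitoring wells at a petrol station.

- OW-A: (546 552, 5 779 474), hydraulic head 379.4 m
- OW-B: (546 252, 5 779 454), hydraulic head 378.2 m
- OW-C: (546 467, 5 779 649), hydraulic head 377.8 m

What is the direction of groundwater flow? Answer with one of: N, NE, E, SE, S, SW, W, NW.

NW

With h = a·x + b·y + c and OW-A as origin, the differences give:
  (-300)·a + (-20)·b = -1.2
  (-85)·a + 175·b = -1.6
Eliminate b (×175 and ×(-20), subtract): -54200·a = -242.00 → a = ∂h/∂x = +0.004465
Back-substitute: b = ∂h/∂y = -0.006974.
Flow = −∇h = (-0.004465 east, +0.006974 north), which points northwest.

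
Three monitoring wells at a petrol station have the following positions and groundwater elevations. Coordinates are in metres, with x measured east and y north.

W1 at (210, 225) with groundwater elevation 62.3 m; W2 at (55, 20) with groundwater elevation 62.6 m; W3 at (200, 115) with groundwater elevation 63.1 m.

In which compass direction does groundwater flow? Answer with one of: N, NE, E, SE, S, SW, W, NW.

NW

Differences from W1: to W2 (Δx, Δy, Δh) = (-155, -205, +0.3); to W3 = (-10, -110, +0.8).
Determinant of the coordinate differences = (-155)·(-110) − (-10)·(-205) = 15000.
∂h/∂x = [(+0.3)·(-110) − (+0.8)·(-205)] / 15000 = +0.008733
∂h/∂y = [(-155)·(+0.8) − (-10)·(+0.3)] / 15000 = -0.008067
Flow = −∇h = (-0.008733 east, +0.008067 north), which points northwest.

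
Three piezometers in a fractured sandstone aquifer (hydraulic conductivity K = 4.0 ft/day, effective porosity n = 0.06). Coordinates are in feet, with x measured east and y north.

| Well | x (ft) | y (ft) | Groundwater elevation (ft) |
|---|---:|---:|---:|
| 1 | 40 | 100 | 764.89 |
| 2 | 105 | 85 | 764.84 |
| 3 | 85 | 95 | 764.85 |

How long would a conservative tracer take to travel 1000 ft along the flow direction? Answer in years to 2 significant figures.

Differences from 1: to 2 (Δx, Δy, Δh) = (65, -15, -0.05); to 3 = (45, -5, -0.04).
Solve a·Δx + b·Δy = Δh: det = 65·(-5) − 45·(-15) = 350.
∂h/∂x = [(-0.05)·(-5) − (-0.04)·(-15)] / 350 = -0.0010000
∂h/∂y = [65·(-0.04) − 45·(-0.05)] / 350 = -0.0010000
|∇h| = √(-0.0010000² + -0.0010000²) = 0.001414
Seepage velocity v = K·i/n = 4.0 × 0.001414 / 0.06 = 0.09427 ft/day.
t = 1000 / 0.09427 = 1.061e+04 days = 29 years.

29 years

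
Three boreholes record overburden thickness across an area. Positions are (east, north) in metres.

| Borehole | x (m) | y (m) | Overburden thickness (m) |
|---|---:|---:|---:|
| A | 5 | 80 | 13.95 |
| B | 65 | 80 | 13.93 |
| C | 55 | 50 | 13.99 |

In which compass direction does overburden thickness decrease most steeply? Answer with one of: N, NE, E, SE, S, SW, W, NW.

Three-point gradient (reference A): Δ to B = (60, 0, -0.02), Δ to C = (50, -30, +0.04).
∂d/∂x = -0.0003333, ∂d/∂y = -0.001889 (det = -1800).
Steepest decrease is along −∇f = (+0.0003333 E, +0.001889 N) → north.

N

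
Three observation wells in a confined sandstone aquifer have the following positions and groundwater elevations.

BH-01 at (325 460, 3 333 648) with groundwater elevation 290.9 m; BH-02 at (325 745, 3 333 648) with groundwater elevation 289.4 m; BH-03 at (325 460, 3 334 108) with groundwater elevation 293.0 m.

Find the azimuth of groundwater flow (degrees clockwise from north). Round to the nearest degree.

∂h/∂x = (289.4 − 290.9) / (325745 − 325460) = -0.005263
∂h/∂y = (293.0 − 290.9) / (3334108 − 3333648) = +0.004565
Flow direction (−∇h) has components (+0.005263 E, -0.004565 N).
Azimuth = atan2(E, N) = atan2(+0.005263, -0.004565) = 130.9° ≈ 131°.

131°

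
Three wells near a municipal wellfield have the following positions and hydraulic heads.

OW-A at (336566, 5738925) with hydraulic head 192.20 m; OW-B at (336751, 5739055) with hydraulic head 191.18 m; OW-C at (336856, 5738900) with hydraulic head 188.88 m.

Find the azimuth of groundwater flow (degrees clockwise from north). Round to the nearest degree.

Differences from OW-A: to OW-B (Δx, Δy, Δh) = (185, 130, -1.02); to OW-C = (290, -25, -3.32).
Solve a·Δx + b·Δy = Δh: det = 185·(-25) − 290·130 = -42325.
∂h/∂x = [(-1.02)·(-25) − (-3.32)·130] / -42325 = -0.01080
∂h/∂y = [185·(-3.32) − 290·(-1.02)] / -42325 = +0.007523
Flow direction (−∇h) has components (+0.01080 E, -0.007523 N).
Azimuth = atan2(E, N) = atan2(+0.01080, -0.007523) = 124.9° ≈ 125°.

125°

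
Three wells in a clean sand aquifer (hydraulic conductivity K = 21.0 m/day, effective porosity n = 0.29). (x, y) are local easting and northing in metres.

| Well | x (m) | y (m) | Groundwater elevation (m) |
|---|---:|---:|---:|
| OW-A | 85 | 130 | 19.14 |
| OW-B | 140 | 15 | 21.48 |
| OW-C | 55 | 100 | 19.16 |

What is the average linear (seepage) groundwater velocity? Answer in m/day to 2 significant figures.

1.4 m/day

Taking OW-A as reference: OW-B−OW-A = (55, -115, +2.34); OW-C−OW-A = (-30, -30, +0.02).
Solve a·Δx + b·Δy = Δh: det = 55·(-30) − (-30)·(-115) = -5100.
∂h/∂x = [(+2.34)·(-30) − (+0.02)·(-115)] / -5100 = +0.01331
∂h/∂y = [55·(+0.02) − (-30)·(+2.34)] / -5100 = -0.01398
|∇h| = √(0.01331² + -0.01398²) = 0.0193
Seepage velocity v = K·i/n = 21.0 × 0.0193 / 0.29 = 1.398 m/day.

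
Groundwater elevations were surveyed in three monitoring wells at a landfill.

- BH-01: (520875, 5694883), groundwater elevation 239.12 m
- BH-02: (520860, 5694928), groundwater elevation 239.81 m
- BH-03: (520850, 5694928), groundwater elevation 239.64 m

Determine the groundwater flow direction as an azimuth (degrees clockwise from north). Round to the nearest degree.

Differences from BH-01: to BH-02 (Δx, Δy, Δh) = (-15, 45, +0.69); to BH-03 = (-25, 45, +0.52).
Determinant of the coordinate differences = (-15)·45 − (-25)·45 = 450.
∂h/∂x = [(+0.69)·45 − (+0.52)·45] / 450 = +0.01700
∂h/∂y = [(-15)·(+0.52) − (-25)·(+0.69)] / 450 = +0.02100
Flow direction (−∇h) has components (-0.01700 E, -0.02100 N).
Azimuth = atan2(E, N) = atan2(-0.01700, -0.02100) = 219.0° ≈ 219°.

219°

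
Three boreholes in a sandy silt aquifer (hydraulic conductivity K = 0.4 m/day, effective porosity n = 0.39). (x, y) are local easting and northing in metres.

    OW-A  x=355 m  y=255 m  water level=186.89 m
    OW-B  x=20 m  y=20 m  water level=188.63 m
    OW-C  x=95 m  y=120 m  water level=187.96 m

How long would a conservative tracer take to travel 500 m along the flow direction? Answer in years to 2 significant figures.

Three-point gradient (reference OW-A): Δ to OW-B = (-335, -235, +1.74), Δ to OW-C = (-260, -135, +1.07).
∂h/∂x = -0.001043, ∂h/∂y = -0.005918 (det = -15875).
|∇h| = √(-0.001043² + -0.005918²) = 0.006009
Seepage velocity v = K·i/n = 0.4 × 0.006009 / 0.39 = 0.006163 m/day.
t = 500 / 0.006163 = 8.113e+04 days = 222 years.

220 years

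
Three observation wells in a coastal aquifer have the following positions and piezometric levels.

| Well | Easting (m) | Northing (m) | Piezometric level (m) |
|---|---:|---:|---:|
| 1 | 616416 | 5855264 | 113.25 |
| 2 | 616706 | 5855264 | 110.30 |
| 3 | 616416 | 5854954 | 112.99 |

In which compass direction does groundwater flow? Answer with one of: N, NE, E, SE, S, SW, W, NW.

∂h/∂x = (110.30 − 113.25) / (616706 − 616416) = -0.01017
∂h/∂y = (112.99 − 113.25) / (5854954 − 5855264) = +0.0008387
Flow = −∇h = (+0.01017 east, -0.0008387 north), which points east.

E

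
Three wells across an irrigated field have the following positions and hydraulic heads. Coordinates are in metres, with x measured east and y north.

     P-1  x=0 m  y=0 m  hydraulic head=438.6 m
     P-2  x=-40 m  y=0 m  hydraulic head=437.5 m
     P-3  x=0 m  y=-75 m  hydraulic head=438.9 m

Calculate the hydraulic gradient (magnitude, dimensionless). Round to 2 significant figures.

0.028

∂h/∂x = (437.5 − 438.6) / (-40 − 0) = +0.02750
∂h/∂y = (438.9 − 438.6) / (-75 − 0) = -0.004000
|∇h| = √(0.02750² + -0.004000²) = 0.02779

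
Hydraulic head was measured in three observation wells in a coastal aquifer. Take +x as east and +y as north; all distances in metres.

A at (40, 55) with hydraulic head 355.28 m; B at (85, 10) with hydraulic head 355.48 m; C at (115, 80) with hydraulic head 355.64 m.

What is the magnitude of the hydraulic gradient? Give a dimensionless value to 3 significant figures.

0.00472

Taking A as reference: B−A = (45, -45, +0.20); C−A = (75, 25, +0.36).
Solve a·Δx + b·Δy = Δh: det = 45·25 − 75·(-45) = 4500.
∂h/∂x = [(+0.20)·25 − (+0.36)·(-45)] / 4500 = +0.004711
∂h/∂y = [45·(+0.36) − 75·(+0.20)] / 4500 = +0.0002667
|∇h| = √(0.004711² + 0.0002667²) = 0.004719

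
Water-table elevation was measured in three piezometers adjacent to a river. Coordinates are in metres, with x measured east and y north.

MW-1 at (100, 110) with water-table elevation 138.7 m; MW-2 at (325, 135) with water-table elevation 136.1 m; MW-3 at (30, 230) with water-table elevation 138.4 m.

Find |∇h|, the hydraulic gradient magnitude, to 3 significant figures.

Taking MW-1 as reference: MW-2−MW-1 = (225, 25, -2.6); MW-3−MW-1 = (-70, 120, -0.3).
Solve a·Δx + b·Δy = Δh: det = 225·120 − (-70)·25 = 28750.
∂h/∂x = [(-2.6)·120 − (-0.3)·25] / 28750 = -0.01059
∂h/∂y = [225·(-0.3) − (-70)·(-2.6)] / 28750 = -0.008678
|∇h| = √(-0.01059² + -0.008678²) = 0.01369

0.0137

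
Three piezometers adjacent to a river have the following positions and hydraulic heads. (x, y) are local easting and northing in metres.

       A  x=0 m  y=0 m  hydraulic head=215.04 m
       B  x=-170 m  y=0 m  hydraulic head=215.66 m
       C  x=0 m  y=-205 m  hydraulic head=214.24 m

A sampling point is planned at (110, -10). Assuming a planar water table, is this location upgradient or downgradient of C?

upgradient

∂h/∂x = (215.66 − 215.04) / (-170 − 0) = -0.003647
∂h/∂y = (214.24 − 215.04) / (-205 − 0) = +0.003902
Head at (110, -10) = 215.04 + (-0.003647)·(110) + (+0.003902)·(-10) = 214.60 m.
That is higher than the 214.24 m at C, so the point is upgradient.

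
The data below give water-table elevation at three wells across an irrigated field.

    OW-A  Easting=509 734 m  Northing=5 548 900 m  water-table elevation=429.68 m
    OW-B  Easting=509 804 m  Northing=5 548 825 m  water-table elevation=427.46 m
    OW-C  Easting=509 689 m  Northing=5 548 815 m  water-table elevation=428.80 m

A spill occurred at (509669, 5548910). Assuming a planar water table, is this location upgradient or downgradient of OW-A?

upgradient

Taking OW-A as reference: OW-B−OW-A = (70, -75, -2.22); OW-C−OW-A = (-45, -85, -0.88).
Determinant of the coordinate differences = 70·(-85) − (-45)·(-75) = -9325.
∂h/∂x = [(-2.22)·(-85) − (-0.88)·(-75)] / -9325 = -0.01316
∂h/∂y = [70·(-0.88) − (-45)·(-2.22)] / -9325 = +0.01732
Head at (509669, 5548910) = 429.68 + (-0.01316)·(-65) + (+0.01732)·(10) = 430.71 m.
That is higher than the 429.68 m at OW-A, so the point is upgradient.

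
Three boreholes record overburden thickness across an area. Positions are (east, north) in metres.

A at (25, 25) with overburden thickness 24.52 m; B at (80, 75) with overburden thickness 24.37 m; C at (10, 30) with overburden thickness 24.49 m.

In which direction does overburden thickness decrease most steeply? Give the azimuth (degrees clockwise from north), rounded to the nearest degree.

349°

With d = a·x + b·y + c and A as origin, the differences give:
  55·a + 50·b = -0.15
  (-15)·a + 5·b = -0.03
Eliminate b (×5 and ×50, subtract): 1025·a = 0.750 → a = ∂d/∂x = +0.0007317
Back-substitute: b = ∂d/∂y = -0.003805.
Steepest decrease is along −∇f: components (-0.0007317 E, +0.003805 N).
Azimuth = atan2(-0.0007317, +0.003805) = 349.1° ≈ 349°.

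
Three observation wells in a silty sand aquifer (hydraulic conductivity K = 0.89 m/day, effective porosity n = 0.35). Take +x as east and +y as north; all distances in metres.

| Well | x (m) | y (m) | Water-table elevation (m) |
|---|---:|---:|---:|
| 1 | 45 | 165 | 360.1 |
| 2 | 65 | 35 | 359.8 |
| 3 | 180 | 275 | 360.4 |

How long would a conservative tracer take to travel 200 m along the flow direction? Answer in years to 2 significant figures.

91 years

Differences from 1: to 2 (Δx, Δy, Δh) = (20, -130, -0.3); to 3 = (135, 110, +0.3).
Determinant of the coordinate differences = 20·110 − 135·(-130) = 19750.
∂h/∂x = [(-0.3)·110 − (+0.3)·(-130)] / 19750 = +0.0003038
∂h/∂y = [20·(+0.3) − 135·(-0.3)] / 19750 = +0.002354
|∇h| = √(0.0003038² + 0.002354²) = 0.002374
Seepage velocity v = K·i/n = 0.89 × 0.002374 / 0.35 = 0.006037 m/day.
t = 200 / 0.006037 = 3.313e+04 days = 90.7 years.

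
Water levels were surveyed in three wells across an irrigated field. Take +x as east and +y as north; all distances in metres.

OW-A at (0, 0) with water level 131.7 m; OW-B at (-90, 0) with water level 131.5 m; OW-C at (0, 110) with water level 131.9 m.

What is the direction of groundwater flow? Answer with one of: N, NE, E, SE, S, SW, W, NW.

SW

∂h/∂x = (131.5 − 131.7) / (-90 − 0) = +0.002222
∂h/∂y = (131.9 − 131.7) / (110 − 0) = +0.001818
Flow = −∇h = (-0.002222 east, -0.001818 north), which points southwest.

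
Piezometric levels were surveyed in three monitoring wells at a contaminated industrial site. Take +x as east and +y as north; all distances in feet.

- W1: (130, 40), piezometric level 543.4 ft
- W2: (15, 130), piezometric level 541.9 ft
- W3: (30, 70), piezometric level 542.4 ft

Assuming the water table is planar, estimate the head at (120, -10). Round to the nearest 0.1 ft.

With h = a·x + b·y + c and W1 as origin, the differences give:
  (-115)·a + 90·b = -1.5
  (-100)·a + 30·b = -1.0
Eliminate b (×30 and ×90, subtract): 5550·a = 45.00 → a = ∂h/∂x = +0.008108
Back-substitute: b = ∂h/∂y = -0.006306.
h(120, -10) = 543.4 + (+0.008108)·(-10) + (-0.006306)·(-50) = 543.4 -0.081 +0.315 = 543.634 ft.

543.6 ft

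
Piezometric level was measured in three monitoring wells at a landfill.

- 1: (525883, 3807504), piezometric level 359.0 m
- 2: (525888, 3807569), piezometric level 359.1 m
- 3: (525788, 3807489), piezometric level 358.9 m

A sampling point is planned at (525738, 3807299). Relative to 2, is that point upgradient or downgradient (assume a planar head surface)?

downgradient

Three-point gradient (reference 1): Δ to 2 = (5, 65, +0.1), Δ to 3 = (-95, -15, -0.1).
∂h/∂x = +0.0008197, ∂h/∂y = +0.001475 (det = 6100).
Head at (525738, 3807299) = 359.0 + (+0.0008197)·(-145) + (+0.001475)·(-205) = 358.58 m.
That is lower than the 359.1 m at 2, so the point is downgradient.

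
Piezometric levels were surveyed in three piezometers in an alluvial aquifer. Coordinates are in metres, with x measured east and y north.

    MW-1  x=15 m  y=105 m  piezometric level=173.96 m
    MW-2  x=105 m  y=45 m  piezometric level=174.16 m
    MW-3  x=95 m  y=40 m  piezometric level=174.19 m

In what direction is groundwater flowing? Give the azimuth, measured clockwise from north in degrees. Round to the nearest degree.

010°

Three-point gradient (reference MW-1): Δ to MW-2 = (90, -60, +0.20), Δ to MW-3 = (80, -65, +0.23).
∂h/∂x = -0.0007619, ∂h/∂y = -0.004476 (det = -1050).
Flow direction (−∇h) has components (+0.0007619 E, +0.004476 N).
Azimuth = atan2(E, N) = atan2(+0.0007619, +0.004476) = 9.7° ≈ 010°.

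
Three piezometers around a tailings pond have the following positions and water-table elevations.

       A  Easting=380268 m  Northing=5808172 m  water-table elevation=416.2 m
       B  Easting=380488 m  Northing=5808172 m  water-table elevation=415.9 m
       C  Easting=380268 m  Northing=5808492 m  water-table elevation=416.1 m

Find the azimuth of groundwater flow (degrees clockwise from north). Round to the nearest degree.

∂h/∂x = (415.9 − 416.2) / (380488 − 380268) = -0.001364
∂h/∂y = (416.1 − 416.2) / (5808492 − 5808172) = -0.0003125
Flow direction (−∇h) has components (+0.001364 E, +0.0003125 N).
Azimuth = atan2(E, N) = atan2(+0.001364, +0.0003125) = 77.1° ≈ 077°.

077°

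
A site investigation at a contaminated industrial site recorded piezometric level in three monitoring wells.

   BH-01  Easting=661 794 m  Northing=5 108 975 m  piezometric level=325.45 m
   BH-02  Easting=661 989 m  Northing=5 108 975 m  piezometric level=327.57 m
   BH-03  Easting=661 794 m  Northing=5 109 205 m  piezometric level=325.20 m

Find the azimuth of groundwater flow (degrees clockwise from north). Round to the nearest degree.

276°

∂h/∂x = (327.57 − 325.45) / (661989 − 661794) = +0.01087
∂h/∂y = (325.20 − 325.45) / (5109205 − 5108975) = -0.001087
Flow direction (−∇h) has components (-0.01087 E, +0.001087 N).
Azimuth = atan2(E, N) = atan2(-0.01087, +0.001087) = 275.7° ≈ 276°.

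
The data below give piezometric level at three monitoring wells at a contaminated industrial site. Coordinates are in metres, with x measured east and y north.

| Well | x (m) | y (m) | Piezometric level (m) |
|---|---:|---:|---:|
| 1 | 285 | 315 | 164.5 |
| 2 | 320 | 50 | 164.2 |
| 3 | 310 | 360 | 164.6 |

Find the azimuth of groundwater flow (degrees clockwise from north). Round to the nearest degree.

230°

With h = a·x + b·y + c and 1 as origin, the differences give:
  35·a + (-265)·b = -0.3
  25·a + 45·b = +0.1
Eliminate b (×45 and ×(-265), subtract): 8200·a = 13.00 → a = ∂h/∂x = +0.001585
Back-substitute: b = ∂h/∂y = +0.001341.
Flow direction (−∇h) has components (-0.001585 E, -0.001341 N).
Azimuth = atan2(E, N) = atan2(-0.001585, -0.001341) = 229.8° ≈ 230°.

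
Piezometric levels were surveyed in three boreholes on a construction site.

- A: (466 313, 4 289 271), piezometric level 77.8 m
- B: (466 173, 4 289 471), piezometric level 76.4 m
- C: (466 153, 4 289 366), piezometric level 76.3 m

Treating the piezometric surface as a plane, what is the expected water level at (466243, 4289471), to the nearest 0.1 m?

77.0 m

Three-point gradient (reference A): Δ to B = (-140, 200, -1.4), Δ to C = (-160, 95, -1.5).
∂h/∂x = +0.008930, ∂h/∂y = -0.0007487 (det = 18700).
h(466243, 4289471) = 77.8 + (+0.008930)·(-70) + (-0.0007487)·(200) = 77.8 -0.625 -0.150 = 77.025 m.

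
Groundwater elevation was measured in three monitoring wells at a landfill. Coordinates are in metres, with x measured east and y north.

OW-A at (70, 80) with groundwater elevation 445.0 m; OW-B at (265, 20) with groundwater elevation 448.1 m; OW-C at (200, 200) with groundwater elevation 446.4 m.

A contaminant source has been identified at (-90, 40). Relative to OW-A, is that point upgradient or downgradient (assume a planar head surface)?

With h = a·x + b·y + c and OW-A as origin, the differences give:
  195·a + (-60)·b = +3.1
  130·a + 120·b = +1.4
Eliminate b (×120 and ×(-60), subtract): 31200·a = 456.00 → a = ∂h/∂x = +0.01462
Back-substitute: b = ∂h/∂y = -0.004167.
Head at (-90, 40) = 445.0 + (+0.01462)·(-160) + (-0.004167)·(-40) = 442.83 m.
That is lower than the 445.0 m at OW-A, so the point is downgradient.

downgradient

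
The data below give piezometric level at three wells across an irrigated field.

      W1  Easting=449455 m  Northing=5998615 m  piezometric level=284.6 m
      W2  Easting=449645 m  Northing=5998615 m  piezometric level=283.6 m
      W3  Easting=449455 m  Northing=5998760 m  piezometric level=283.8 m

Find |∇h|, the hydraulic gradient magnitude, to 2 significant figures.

∂h/∂x = (283.6 − 284.6) / (449645 − 449455) = -0.005263
∂h/∂y = (283.8 − 284.6) / (5998760 − 5998615) = -0.005517
|∇h| = √(-0.005263² + -0.005517²) = 0.007625

0.0076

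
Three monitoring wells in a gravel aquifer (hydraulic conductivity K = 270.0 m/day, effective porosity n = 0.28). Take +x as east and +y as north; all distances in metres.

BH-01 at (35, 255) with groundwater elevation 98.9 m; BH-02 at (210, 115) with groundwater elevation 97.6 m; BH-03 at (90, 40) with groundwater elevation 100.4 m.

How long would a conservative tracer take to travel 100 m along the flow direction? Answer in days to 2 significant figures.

5.2 days

Differences from BH-01: to BH-02 (Δx, Δy, Δh) = (175, -140, -1.3); to BH-03 = (55, -215, +1.5).
Determinant of the coordinate differences = 175·(-215) − 55·(-140) = -29925.
∂h/∂x = [(-1.3)·(-215) − (+1.5)·(-140)] / -29925 = -0.01636
∂h/∂y = [175·(+1.5) − 55·(-1.3)] / -29925 = -0.01116
|∇h| = √(-0.01636² + -0.01116²) = 0.0198
Seepage velocity v = K·i/n = 270.0 × 0.0198 / 0.28 = 19.09 m/day.
t = 100 / 19.09 = 5.238 days.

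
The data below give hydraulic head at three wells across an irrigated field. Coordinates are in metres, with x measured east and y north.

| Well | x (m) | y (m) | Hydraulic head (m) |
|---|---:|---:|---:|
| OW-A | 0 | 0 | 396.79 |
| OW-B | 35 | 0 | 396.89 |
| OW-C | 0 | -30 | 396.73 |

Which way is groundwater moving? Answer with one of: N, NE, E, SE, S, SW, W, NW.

∂h/∂x = (396.89 − 396.79) / (35 − 0) = +0.002857
∂h/∂y = (396.73 − 396.79) / (-30 − 0) = +0.002000
Flow = −∇h = (-0.002857 east, -0.002000 north), which points southwest.

SW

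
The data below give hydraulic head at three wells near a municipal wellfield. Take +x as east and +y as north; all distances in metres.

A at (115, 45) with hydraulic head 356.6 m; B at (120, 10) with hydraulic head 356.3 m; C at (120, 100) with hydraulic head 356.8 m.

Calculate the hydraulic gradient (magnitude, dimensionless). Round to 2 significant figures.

Three-point gradient (reference A): Δ to B = (5, -35, -0.3), Δ to C = (5, 55, +0.2).
∂h/∂x = -0.02111, ∂h/∂y = +0.005556 (det = 450).
|∇h| = √(-0.02111² + 0.005556²) = 0.02183

0.022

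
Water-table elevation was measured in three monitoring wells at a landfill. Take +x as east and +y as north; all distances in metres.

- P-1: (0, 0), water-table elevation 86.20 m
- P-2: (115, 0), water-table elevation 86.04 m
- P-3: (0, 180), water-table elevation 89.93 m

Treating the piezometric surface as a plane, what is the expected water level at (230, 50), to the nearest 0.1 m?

∂h/∂x = (86.04 − 86.20) / (115 − 0) = -0.001391
∂h/∂y = (89.93 − 86.20) / (180 − 0) = +0.02072
h(230, 50) = 86.20 + (-0.001391)·(230) + (+0.02072)·(50) = 86.20 -0.320 +1.036 = 86.916 m.

86.9 m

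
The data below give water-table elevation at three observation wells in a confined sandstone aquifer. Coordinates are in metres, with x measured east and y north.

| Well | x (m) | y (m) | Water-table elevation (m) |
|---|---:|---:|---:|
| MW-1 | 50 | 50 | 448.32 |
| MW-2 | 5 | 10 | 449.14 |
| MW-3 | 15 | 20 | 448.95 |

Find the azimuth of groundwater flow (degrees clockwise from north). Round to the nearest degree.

Taking MW-1 as reference: MW-2−MW-1 = (-45, -40, +0.82); MW-3−MW-1 = (-35, -30, +0.63).
Solve a·Δx + b·Δy = Δh: det = (-45)·(-30) − (-35)·(-40) = -50.
∂h/∂x = [(+0.82)·(-30) − (+0.63)·(-40)] / -50 = -0.01200
∂h/∂y = [(-45)·(+0.63) − (-35)·(+0.82)] / -50 = -0.007000
Flow direction (−∇h) has components (+0.01200 E, +0.007000 N).
Azimuth = atan2(E, N) = atan2(+0.01200, +0.007000) = 59.7° ≈ 060°.

060°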